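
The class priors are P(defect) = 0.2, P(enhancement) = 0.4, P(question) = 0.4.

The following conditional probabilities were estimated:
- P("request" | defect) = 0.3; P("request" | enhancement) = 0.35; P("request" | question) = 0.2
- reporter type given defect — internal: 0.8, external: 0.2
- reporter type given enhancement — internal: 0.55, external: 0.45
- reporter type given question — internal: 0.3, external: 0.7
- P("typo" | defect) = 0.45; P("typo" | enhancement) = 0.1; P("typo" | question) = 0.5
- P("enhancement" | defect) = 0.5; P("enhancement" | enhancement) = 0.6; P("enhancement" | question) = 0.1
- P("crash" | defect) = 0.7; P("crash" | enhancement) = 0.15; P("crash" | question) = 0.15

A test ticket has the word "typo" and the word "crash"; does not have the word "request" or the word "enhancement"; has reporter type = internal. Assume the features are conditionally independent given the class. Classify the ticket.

defect

defect: 0.2 × (1−0.3) × 0.8 × 0.45 × (1−0.5) × 0.7 = 0.01764
enhancement: 0.4 × (1−0.35) × 0.55 × 0.1 × (1−0.6) × 0.15 = 0.000858
question: 0.4 × (1−0.2) × 0.3 × 0.5 × (1−0.1) × 0.15 = 0.00648
Highest score → defect.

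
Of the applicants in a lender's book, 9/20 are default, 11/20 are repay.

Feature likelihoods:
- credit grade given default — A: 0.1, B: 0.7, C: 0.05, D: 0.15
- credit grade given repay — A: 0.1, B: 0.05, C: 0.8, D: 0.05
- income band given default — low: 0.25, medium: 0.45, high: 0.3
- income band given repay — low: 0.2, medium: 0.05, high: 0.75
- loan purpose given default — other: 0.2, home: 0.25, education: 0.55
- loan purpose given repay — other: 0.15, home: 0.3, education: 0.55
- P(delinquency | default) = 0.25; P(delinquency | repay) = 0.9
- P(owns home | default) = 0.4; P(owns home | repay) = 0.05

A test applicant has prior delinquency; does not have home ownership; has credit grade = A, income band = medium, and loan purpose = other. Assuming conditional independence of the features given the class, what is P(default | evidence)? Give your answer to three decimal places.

default: 0.45 × 0.1 × 0.45 × 0.2 × 0.25 × (1−0.4) = 0.0006075
repay: 0.55 × 0.1 × 0.05 × 0.15 × 0.9 × (1−0.05) = 0.0003526875
P(default | x) = 0.0006075 / 0.0009601875 ≈ 0.633

0.633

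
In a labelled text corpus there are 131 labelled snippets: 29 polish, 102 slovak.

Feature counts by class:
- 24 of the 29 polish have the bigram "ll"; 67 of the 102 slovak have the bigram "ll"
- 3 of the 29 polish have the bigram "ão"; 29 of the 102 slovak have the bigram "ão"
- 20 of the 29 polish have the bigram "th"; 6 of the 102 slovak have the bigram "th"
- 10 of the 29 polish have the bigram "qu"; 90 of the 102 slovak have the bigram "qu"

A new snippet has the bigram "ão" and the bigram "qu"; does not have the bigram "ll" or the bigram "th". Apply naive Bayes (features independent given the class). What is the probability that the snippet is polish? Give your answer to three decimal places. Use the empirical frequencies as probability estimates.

0.007

polish: (29/131) × (5/29) × (3/29) × (9/29) × (10/29) ≈ 0.000422541
slovak: (102/131) × (35/102) × (29/102) × (96/102) × (90/102) ≈ 0.0630824
P(polish | x) = 0.000422541 / 0.063504941 ≈ 0.007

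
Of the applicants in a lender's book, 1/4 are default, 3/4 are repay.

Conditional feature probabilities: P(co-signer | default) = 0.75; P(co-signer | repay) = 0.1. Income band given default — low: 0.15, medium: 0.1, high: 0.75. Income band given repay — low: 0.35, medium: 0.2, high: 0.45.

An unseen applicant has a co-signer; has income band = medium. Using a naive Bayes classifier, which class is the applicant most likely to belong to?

default

default: 0.25 × 0.75 × 0.1 = 0.01875
repay: 0.75 × 0.1 × 0.2 = 0.015
Highest score → default.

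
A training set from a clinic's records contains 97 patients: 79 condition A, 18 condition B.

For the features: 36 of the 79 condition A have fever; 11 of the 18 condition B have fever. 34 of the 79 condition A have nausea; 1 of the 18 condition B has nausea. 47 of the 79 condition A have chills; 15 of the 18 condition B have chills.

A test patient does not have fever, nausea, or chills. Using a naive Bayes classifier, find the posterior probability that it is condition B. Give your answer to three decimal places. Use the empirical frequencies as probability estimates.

condition A: (79/97) × (43/79) × (45/79) × (32/79) ≈ 0.102283
condition B: (18/97) × (7/18) × (17/18) × (3/18) ≈ 0.0113593
P(condition B | x) = 0.0113593 / 0.1136423 ≈ 0.100

0.100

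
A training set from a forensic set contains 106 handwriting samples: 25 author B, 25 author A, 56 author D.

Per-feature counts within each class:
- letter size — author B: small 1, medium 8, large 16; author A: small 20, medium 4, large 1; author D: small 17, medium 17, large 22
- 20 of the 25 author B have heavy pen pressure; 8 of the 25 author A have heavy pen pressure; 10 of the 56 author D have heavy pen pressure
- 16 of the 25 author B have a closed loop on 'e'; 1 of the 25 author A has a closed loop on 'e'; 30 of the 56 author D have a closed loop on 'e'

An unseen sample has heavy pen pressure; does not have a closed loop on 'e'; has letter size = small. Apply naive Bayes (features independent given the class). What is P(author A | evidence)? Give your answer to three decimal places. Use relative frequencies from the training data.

0.784

author B: (25/106) × (1/25) × (20/25) × (9/25) ≈ 0.00271698
author A: (25/106) × (20/25) × (8/25) × (24/25) ≈ 0.0579623
author D: (56/106) × (17/56) × (10/56) × (26/56) ≈ 0.0132966
P(author A | x) = 0.0579623 / 0.07397588 ≈ 0.784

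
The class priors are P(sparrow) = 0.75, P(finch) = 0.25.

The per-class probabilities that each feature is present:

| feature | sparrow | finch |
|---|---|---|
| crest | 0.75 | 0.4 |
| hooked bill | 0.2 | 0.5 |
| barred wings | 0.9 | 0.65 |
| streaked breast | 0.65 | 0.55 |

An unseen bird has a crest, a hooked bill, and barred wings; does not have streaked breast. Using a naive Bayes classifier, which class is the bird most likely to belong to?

sparrow

sparrow: 0.75 × 0.75 × 0.2 × 0.9 × (1−0.65) = 0.0354375
finch: 0.25 × 0.4 × 0.5 × 0.65 × (1−0.55) = 0.014625
Highest score → sparrow.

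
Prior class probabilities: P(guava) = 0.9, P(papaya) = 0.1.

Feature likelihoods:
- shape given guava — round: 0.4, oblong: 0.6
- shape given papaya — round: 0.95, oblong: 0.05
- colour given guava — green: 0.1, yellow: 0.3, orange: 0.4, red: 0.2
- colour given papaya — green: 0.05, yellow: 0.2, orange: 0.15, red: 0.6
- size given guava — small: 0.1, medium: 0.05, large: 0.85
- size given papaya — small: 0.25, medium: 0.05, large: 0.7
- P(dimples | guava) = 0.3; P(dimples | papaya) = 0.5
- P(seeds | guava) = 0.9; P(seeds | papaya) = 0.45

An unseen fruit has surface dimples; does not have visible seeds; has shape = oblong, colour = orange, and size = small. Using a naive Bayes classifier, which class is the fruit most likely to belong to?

guava

guava: 0.9 × 0.6 × 0.4 × 0.1 × 0.3 × (1−0.9) = 0.000648
papaya: 0.1 × 0.05 × 0.15 × 0.25 × 0.5 × (1−0.45) = 0.0000515625
Highest score → guava.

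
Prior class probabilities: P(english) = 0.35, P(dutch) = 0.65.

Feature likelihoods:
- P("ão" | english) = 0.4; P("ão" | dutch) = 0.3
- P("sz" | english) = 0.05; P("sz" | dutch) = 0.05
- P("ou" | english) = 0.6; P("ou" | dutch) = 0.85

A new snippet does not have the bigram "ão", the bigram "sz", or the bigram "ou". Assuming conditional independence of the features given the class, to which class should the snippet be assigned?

english

english: 0.35 × (1−0.4) × (1−0.05) × (1−0.6) = 0.0798
dutch: 0.65 × (1−0.3) × (1−0.05) × (1−0.85) = 0.0648375
Highest score → english.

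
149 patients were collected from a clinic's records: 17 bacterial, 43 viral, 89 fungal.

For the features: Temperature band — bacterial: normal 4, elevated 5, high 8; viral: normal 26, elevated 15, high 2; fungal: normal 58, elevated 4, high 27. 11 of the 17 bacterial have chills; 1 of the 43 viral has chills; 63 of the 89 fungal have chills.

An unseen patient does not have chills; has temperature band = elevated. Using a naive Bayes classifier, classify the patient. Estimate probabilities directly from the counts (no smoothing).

bacterial: (17/149) × (5/17) × (6/17) ≈ 0.0118437
viral: (43/149) × (15/43) × (42/43) ≈ 0.09833
fungal: (89/149) × (4/89) × (26/89) ≈ 0.00784255
Highest score → viral.

viral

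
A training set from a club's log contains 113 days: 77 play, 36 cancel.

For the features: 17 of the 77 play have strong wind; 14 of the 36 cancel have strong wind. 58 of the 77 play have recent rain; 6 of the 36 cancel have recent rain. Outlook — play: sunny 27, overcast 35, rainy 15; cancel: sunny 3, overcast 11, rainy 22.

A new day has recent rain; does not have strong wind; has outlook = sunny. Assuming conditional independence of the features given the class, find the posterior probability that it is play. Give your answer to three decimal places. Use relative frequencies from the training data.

play: (77/113) × (60/77) × (58/77) × (27/77) ≈ 0.140244
cancel: (36/113) × (22/36) × (6/36) × (3/36) ≈ 0.00270403
P(play | x) = 0.140244 / 0.14294803 ≈ 0.981

0.981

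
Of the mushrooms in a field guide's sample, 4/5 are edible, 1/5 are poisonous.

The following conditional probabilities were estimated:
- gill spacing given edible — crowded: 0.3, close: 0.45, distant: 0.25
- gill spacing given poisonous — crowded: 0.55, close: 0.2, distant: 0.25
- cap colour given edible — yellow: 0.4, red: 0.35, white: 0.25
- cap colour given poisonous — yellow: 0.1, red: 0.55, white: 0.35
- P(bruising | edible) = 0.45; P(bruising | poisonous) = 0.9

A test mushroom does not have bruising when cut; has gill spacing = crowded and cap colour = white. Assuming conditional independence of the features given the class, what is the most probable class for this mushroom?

edible

edible: 0.8 × 0.3 × 0.25 × (1−0.45) = 0.033
poisonous: 0.2 × 0.55 × 0.35 × (1−0.9) = 0.00385
Highest score → edible.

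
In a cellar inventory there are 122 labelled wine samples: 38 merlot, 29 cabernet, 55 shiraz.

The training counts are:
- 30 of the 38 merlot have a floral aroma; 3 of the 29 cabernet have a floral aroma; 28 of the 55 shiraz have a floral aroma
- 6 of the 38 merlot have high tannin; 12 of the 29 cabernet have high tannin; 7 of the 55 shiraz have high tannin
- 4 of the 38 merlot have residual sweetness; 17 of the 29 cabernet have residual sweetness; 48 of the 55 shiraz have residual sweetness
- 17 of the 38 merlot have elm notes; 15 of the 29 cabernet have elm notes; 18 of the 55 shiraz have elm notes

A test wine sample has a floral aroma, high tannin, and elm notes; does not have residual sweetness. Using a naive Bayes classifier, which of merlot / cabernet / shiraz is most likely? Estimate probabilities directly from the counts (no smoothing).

merlot: (38/122) × (30/38) × (6/38) × (34/38) × (17/38) ≈ 0.0155414
cabernet: (29/122) × (3/29) × (12/29) × (12/29) × (15/29) ≈ 0.00217782
shiraz: (55/122) × (28/55) × (7/55) × (7/55) × (18/55) ≈ 0.00121669
Highest score → merlot.

merlot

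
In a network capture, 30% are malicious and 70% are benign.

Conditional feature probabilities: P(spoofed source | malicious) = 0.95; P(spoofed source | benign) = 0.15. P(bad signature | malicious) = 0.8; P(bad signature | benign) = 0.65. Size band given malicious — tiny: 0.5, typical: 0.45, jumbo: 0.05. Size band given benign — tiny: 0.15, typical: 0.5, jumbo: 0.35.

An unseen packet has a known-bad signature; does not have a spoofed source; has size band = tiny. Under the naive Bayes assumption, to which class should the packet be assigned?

malicious: 0.3 × (1−0.95) × 0.8 × 0.5 = 0.006
benign: 0.7 × (1−0.15) × 0.65 × 0.15 = 0.0580125
Highest score → benign.

benign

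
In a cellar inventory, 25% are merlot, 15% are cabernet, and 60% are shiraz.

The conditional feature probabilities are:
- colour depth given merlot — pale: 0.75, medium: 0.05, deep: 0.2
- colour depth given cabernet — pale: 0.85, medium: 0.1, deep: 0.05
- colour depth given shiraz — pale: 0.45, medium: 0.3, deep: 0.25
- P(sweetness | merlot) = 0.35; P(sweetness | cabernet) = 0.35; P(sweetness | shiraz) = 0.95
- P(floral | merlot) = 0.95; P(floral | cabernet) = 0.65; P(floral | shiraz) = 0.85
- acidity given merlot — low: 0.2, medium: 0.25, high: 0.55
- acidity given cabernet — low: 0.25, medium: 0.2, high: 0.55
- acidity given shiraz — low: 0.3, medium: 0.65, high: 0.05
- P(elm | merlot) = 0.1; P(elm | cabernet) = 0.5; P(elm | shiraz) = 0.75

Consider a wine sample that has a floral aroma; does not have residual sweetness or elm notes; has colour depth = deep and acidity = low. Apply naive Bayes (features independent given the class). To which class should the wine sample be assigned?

merlot: 0.25 × 0.2 × (1−0.35) × 0.95 × 0.2 × (1−0.1) = 0.0055575
cabernet: 0.15 × 0.05 × (1−0.35) × 0.65 × 0.25 × (1−0.5) = 0.00039609375
shiraz: 0.6 × 0.25 × (1−0.95) × 0.85 × 0.3 × (1−0.75) = 0.000478125
Highest score → merlot.

merlot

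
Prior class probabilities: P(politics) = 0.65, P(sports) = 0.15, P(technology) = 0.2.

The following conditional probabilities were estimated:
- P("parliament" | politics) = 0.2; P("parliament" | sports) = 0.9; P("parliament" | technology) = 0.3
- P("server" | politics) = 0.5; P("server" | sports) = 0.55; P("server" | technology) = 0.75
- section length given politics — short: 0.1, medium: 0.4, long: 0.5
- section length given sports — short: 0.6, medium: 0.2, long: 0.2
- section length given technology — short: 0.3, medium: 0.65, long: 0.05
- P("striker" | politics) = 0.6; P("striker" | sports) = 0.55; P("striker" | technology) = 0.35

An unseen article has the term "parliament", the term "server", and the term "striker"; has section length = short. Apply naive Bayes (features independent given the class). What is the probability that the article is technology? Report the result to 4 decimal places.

politics: 0.65 × 0.2 × 0.5 × 0.1 × 0.6 = 0.0039
sports: 0.15 × 0.9 × 0.55 × 0.6 × 0.55 = 0.0245025
technology: 0.2 × 0.3 × 0.75 × 0.3 × 0.35 = 0.004725
P(technology | x) = 0.004725 / 0.0331275 ≈ 0.1426

0.1426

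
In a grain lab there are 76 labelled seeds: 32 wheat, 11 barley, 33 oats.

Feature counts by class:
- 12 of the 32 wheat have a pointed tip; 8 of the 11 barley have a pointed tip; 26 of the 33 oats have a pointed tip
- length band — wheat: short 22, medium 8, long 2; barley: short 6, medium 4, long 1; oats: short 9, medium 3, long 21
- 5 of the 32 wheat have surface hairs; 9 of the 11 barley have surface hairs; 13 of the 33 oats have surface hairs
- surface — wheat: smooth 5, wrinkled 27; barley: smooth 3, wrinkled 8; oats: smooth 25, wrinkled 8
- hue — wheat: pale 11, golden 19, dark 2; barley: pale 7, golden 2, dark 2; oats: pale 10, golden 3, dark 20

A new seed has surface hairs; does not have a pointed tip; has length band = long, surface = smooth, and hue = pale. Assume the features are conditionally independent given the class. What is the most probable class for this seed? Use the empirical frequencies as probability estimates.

wheat: (32/76) × (20/32) × (2/32) × (5/32) × (5/32) × (11/32) ≈ 0.000138032
barley: (11/76) × (3/11) × (1/11) × (9/11) × (3/11) × (7/11) ≈ 0.000509564
oats: (33/76) × (7/33) × (21/33) × (13/33) × (25/33) × (10/33) ≈ 0.00530068
Highest score → oats.

oats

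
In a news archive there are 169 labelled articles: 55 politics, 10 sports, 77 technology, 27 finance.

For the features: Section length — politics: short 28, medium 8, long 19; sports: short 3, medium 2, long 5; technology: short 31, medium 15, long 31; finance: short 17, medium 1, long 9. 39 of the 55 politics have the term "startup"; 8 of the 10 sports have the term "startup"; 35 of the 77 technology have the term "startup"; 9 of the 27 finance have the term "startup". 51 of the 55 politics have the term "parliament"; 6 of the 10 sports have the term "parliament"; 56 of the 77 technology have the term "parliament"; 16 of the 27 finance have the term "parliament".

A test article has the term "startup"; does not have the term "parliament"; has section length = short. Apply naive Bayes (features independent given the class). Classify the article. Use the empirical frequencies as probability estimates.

politics: (55/169) × (28/55) × (39/55) × (4/55) ≈ 0.00854418
sports: (10/169) × (3/10) × (8/10) × (4/10) ≈ 0.00568047
technology: (77/169) × (31/77) × (35/77) × (21/77) ≈ 0.0227395
finance: (27/169) × (17/27) × (9/27) × (11/27) ≈ 0.0136606
Highest score → technology.

technology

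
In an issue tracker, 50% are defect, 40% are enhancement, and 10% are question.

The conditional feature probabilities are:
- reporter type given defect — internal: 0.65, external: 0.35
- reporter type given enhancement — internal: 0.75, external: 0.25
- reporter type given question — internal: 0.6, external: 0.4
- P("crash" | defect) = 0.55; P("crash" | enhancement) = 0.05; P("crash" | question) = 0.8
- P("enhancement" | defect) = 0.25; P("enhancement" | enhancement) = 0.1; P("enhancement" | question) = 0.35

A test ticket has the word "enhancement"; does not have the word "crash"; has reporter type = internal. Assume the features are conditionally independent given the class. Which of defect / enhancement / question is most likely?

defect: 0.5 × 0.65 × (1−0.55) × 0.25 = 0.0365625
enhancement: 0.4 × 0.75 × (1−0.05) × 0.1 = 0.0285
question: 0.1 × 0.6 × (1−0.8) × 0.35 = 0.0042
Highest score → defect.

defect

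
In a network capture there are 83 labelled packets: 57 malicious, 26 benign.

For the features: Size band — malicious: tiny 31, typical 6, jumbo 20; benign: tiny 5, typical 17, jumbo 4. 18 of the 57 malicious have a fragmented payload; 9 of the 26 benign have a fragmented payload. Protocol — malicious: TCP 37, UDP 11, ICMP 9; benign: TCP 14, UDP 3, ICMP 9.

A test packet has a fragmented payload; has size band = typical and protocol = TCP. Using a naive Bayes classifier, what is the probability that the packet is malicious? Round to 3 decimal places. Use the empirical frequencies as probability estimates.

0.280

malicious: (57/83) × (6/57) × (18/57) × (37/57) ≈ 0.0148183
benign: (26/83) × (17/26) × (9/26) × (14/26) ≈ 0.0381764
P(malicious | x) = 0.0148183 / 0.0529947 ≈ 0.280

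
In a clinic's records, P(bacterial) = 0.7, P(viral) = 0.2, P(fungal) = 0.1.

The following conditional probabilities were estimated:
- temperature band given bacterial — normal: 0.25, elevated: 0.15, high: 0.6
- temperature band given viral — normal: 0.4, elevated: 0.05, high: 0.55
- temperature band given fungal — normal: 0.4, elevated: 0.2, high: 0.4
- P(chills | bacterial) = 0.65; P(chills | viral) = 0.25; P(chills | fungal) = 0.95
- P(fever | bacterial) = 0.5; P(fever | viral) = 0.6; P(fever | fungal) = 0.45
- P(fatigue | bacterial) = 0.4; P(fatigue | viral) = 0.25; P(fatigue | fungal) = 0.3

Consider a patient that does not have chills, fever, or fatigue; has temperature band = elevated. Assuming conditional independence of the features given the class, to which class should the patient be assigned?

bacterial

bacterial: 0.7 × 0.15 × (1−0.65) × (1−0.5) × (1−0.4) = 0.011025
viral: 0.2 × 0.05 × (1−0.25) × (1−0.6) × (1−0.25) = 0.00225
fungal: 0.1 × 0.2 × (1−0.95) × (1−0.45) × (1−0.3) = 0.000385
Highest score → bacterial.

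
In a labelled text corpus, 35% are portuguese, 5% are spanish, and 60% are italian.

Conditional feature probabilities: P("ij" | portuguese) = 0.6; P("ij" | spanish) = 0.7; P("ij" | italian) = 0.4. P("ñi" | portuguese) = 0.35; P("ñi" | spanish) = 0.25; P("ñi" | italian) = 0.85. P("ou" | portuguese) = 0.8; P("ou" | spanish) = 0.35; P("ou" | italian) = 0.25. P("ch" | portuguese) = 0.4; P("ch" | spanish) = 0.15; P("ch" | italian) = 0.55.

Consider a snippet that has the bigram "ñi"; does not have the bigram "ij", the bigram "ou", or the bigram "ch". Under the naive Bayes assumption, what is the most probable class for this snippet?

italian

portuguese: 0.35 × (1−0.6) × 0.35 × (1−0.8) × (1−0.4) = 0.00588
spanish: 0.05 × (1−0.7) × 0.25 × (1−0.35) × (1−0.15) = 0.002071875
italian: 0.6 × (1−0.4) × 0.85 × (1−0.25) × (1−0.55) = 0.103275
Highest score → italian.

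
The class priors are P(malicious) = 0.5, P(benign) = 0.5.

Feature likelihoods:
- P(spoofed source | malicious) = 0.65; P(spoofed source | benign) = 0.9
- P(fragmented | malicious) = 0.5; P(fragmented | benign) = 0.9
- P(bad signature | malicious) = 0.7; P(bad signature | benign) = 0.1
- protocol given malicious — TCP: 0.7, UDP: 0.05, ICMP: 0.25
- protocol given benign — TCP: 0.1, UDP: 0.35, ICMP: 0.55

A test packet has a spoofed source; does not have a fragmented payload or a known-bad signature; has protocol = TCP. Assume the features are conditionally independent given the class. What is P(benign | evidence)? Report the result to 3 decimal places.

0.106

malicious: 0.5 × 0.65 × (1−0.5) × (1−0.7) × 0.7 = 0.034125
benign: 0.5 × 0.9 × (1−0.9) × (1−0.1) × 0.1 = 0.00405
P(benign | x) = 0.00405 / 0.038175 ≈ 0.106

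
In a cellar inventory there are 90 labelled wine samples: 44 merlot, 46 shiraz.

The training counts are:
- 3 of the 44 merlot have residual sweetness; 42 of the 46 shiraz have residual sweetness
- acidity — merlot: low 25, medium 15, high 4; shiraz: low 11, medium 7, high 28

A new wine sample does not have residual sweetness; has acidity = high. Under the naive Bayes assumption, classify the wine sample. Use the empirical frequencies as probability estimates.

merlot: (44/90) × (41/44) × (4/44) ≈ 0.0414141
shiraz: (46/90) × (4/46) × (28/46) ≈ 0.0270531
Highest score → merlot.

merlot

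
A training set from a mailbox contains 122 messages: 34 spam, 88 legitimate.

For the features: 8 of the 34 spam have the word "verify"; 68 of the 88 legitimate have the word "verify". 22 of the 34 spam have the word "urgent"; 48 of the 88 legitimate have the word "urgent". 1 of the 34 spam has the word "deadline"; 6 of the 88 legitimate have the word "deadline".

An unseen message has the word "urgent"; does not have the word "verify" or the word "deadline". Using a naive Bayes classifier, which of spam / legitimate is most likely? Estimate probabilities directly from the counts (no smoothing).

spam: (34/122) × (26/34) × (22/34) × (33/34) ≈ 0.133842
legitimate: (88/122) × (20/88) × (48/88) × (82/88) ≈ 0.083322
Highest score → spam.

spam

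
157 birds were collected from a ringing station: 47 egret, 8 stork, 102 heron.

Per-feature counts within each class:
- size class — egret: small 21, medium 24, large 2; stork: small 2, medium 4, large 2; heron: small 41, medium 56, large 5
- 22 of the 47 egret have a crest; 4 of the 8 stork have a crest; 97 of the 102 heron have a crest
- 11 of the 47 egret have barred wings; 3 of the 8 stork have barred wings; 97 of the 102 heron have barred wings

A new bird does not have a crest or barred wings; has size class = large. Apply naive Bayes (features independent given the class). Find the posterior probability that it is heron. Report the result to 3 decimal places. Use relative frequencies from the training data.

egret: (47/157) × (2/47) × (25/47) × (36/47) ≈ 0.00519012
stork: (8/157) × (2/8) × (4/8) × (5/8) ≈ 0.00398089
heron: (102/157) × (5/102) × (5/102) × (5/102) ≈ 0.0000765262
P(heron | x) = 0.0000765262 / 0.0092475362 ≈ 0.008

0.008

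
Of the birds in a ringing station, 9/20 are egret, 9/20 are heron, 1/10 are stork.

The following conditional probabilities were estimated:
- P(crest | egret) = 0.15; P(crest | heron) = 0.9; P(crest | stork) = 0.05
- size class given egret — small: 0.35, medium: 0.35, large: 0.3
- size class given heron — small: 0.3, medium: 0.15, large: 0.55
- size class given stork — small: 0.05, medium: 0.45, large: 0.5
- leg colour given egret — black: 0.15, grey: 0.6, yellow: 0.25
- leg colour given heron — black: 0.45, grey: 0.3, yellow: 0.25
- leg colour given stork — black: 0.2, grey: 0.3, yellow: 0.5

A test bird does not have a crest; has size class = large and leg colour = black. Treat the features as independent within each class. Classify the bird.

egret

egret: 0.45 × (1−0.15) × 0.3 × 0.15 = 0.0172125
heron: 0.45 × (1−0.9) × 0.55 × 0.45 = 0.0111375
stork: 0.1 × (1−0.05) × 0.5 × 0.2 = 0.0095
Highest score → egret.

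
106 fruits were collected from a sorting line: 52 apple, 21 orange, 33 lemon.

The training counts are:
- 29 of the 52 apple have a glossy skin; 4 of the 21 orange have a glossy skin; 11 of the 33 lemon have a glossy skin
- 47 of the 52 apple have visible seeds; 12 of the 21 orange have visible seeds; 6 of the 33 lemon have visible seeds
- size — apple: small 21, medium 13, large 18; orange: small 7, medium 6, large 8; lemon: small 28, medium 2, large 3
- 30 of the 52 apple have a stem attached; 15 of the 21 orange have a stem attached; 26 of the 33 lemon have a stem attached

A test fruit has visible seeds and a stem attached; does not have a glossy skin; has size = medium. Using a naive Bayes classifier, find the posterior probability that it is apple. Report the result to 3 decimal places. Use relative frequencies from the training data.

0.580

apple: (52/106) × (23/52) × (47/52) × (13/52) × (30/52) ≈ 0.0282862
orange: (21/106) × (17/21) × (12/21) × (6/21) × (15/21) ≈ 0.0187029
lemon: (33/106) × (22/33) × (6/33) × (2/33) × (26/33) ≈ 0.0018019
P(apple | x) = 0.0282862 / 0.048791 ≈ 0.580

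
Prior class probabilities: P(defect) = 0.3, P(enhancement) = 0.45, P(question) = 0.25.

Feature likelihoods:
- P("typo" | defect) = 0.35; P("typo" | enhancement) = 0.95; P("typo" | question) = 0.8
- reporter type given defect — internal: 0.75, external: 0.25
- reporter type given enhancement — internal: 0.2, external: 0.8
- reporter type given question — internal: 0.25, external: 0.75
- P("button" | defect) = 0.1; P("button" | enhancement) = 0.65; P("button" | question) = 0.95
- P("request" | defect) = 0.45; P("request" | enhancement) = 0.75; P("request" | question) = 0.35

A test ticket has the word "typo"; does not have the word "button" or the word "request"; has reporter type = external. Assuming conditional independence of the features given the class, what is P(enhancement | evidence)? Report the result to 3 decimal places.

defect: 0.3 × 0.35 × 0.25 × (1−0.1) × (1−0.45) = 0.01299375
enhancement: 0.45 × 0.95 × 0.8 × (1−0.65) × (1−0.75) = 0.029925
question: 0.25 × 0.8 × 0.75 × (1−0.95) × (1−0.35) = 0.004875
P(enhancement | x) = 0.029925 / 0.04779375 ≈ 0.626

0.626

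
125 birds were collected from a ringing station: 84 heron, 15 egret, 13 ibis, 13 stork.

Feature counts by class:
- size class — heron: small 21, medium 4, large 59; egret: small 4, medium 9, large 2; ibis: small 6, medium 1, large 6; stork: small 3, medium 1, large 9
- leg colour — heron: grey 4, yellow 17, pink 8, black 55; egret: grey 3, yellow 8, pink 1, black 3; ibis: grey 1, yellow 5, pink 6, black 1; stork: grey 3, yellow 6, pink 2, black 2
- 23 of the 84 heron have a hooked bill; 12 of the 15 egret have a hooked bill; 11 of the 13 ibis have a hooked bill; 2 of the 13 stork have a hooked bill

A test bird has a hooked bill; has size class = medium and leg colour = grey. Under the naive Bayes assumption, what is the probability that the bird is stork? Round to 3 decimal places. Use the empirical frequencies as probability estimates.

0.022

heron: (84/125) × (4/84) × (4/84) × (23/84) ≈ 0.000417234
egret: (15/125) × (9/15) × (3/15) × (12/15) = 0.01152
ibis: (13/125) × (1/13) × (1/13) × (11/13) ≈ 0.00052071
stork: (13/125) × (1/13) × (3/13) × (2/13) ≈ 0.000284024
P(stork | x) = 0.000284024 / 0.012741968 ≈ 0.022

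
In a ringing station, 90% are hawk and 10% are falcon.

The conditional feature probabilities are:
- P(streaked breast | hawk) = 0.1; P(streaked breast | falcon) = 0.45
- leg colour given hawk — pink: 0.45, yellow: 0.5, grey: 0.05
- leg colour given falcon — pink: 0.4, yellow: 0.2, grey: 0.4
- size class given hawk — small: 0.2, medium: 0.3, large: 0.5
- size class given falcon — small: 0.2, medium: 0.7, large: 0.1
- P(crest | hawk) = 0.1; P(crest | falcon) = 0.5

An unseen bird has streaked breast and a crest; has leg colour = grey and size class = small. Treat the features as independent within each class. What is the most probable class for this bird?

hawk: 0.9 × 0.1 × 0.05 × 0.2 × 0.1 = 0.00009
falcon: 0.1 × 0.45 × 0.4 × 0.2 × 0.5 = 0.0018
Highest score → falcon.

falcon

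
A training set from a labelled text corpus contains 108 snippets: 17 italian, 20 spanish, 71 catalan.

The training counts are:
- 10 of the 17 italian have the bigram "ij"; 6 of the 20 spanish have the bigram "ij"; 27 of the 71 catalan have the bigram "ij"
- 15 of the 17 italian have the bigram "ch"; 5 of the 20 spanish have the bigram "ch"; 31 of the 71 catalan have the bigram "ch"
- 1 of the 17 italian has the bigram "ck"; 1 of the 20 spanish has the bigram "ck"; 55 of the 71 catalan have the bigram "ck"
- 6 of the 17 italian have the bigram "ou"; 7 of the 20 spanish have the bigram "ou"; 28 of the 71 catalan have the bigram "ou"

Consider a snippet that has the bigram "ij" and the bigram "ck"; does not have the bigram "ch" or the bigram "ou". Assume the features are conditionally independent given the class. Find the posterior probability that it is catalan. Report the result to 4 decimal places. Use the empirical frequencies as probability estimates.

italian: (17/108) × (10/17) × (2/17) × (1/17) × (11/17) ≈ 0.000414622
spanish: (20/108) × (6/20) × (15/20) × (1/20) × (13/20) ≈ 0.00135417
catalan: (71/108) × (27/71) × (40/71) × (55/71) × (43/71) ≈ 0.0660779
P(catalan | x) = 0.0660779 / 0.067846692 ≈ 0.9739

0.9739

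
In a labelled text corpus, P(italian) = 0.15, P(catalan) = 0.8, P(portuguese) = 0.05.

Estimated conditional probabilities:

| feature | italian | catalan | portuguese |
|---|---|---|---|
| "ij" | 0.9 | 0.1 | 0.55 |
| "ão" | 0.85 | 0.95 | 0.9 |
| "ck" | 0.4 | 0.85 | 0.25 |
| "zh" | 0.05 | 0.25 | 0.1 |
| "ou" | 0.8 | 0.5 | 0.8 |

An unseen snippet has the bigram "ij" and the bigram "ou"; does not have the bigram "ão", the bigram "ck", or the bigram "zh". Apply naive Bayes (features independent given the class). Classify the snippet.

italian: 0.15 × 0.9 × (1−0.85) × (1−0.4) × (1−0.05) × 0.8 = 0.009234
catalan: 0.8 × 0.1 × (1−0.95) × (1−0.85) × (1−0.25) × 0.5 = 0.000225
portuguese: 0.05 × 0.55 × (1−0.9) × (1−0.25) × (1−0.1) × 0.8 = 0.001485
Highest score → italian.

italian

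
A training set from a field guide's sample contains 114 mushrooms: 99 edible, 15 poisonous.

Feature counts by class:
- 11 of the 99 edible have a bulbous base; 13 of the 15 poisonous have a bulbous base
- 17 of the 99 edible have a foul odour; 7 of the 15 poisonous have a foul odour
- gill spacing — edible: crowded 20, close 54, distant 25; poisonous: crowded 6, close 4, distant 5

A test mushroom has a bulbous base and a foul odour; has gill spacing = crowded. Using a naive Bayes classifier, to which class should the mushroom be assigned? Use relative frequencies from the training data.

poisonous

edible: (99/114) × (11/99) × (17/99) × (20/99) ≈ 0.00334731
poisonous: (15/114) × (13/15) × (7/15) × (6/15) ≈ 0.0212865
Highest score → poisonous.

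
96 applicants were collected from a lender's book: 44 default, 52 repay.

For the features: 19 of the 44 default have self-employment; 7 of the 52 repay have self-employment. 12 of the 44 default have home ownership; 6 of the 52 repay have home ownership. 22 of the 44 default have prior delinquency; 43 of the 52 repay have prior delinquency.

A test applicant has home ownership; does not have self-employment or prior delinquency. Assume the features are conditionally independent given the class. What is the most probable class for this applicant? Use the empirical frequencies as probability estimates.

default: (44/96) × (25/44) × (12/44) × (22/44) ≈ 0.0355114
repay: (52/96) × (45/52) × (6/52) × (9/52) ≈ 0.00936113
Highest score → default.

default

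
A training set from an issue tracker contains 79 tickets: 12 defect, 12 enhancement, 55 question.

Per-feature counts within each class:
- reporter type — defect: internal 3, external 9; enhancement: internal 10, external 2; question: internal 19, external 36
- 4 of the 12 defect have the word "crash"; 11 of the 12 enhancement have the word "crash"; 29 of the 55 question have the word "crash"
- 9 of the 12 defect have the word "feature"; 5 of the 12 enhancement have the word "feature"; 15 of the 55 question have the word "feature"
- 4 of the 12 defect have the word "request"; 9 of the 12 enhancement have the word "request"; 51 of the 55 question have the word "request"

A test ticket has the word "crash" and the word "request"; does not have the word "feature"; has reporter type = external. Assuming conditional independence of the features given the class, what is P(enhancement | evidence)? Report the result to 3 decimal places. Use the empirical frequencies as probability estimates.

defect: (12/79) × (9/12) × (4/12) × (3/12) × (4/12) ≈ 0.00316456
enhancement: (12/79) × (2/12) × (11/12) × (7/12) × (9/12) ≈ 0.010153
question: (55/79) × (36/55) × (29/55) × (40/55) × (51/55) ≈ 0.162037
P(enhancement | x) = 0.010153 / 0.17535456 ≈ 0.058

0.058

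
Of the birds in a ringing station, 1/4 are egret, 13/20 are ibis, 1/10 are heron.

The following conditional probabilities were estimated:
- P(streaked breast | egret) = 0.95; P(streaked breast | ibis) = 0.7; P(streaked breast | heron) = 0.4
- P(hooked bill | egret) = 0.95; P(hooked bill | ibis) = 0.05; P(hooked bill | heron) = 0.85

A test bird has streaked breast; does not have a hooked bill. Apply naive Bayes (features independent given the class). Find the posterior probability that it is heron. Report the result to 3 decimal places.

0.013

egret: 0.25 × 0.95 × (1−0.95) = 0.011875
ibis: 0.65 × 0.7 × (1−0.05) = 0.43225
heron: 0.1 × 0.4 × (1−0.85) = 0.006
P(heron | x) = 0.006 / 0.450125 ≈ 0.013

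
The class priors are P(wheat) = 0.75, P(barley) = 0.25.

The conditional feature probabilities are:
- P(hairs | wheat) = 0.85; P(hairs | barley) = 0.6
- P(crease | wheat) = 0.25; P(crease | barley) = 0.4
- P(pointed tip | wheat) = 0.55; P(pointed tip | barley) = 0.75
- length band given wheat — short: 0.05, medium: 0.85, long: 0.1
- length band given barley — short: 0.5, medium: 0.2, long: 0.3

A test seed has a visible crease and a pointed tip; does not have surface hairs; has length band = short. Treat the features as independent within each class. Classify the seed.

barley

wheat: 0.75 × (1−0.85) × 0.25 × 0.55 × 0.05 = 0.0007734375
barley: 0.25 × (1−0.6) × 0.4 × 0.75 × 0.5 = 0.015
Highest score → barley.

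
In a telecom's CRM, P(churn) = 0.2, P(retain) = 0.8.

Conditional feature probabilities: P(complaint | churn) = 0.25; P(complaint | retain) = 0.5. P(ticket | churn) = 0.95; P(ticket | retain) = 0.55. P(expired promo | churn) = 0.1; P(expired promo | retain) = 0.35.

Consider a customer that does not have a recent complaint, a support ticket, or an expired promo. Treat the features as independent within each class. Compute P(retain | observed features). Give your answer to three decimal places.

churn: 0.2 × (1−0.25) × (1−0.95) × (1−0.1) = 0.00675
retain: 0.8 × (1−0.5) × (1−0.55) × (1−0.35) = 0.117
P(retain | x) = 0.117 / 0.12375 ≈ 0.945

0.945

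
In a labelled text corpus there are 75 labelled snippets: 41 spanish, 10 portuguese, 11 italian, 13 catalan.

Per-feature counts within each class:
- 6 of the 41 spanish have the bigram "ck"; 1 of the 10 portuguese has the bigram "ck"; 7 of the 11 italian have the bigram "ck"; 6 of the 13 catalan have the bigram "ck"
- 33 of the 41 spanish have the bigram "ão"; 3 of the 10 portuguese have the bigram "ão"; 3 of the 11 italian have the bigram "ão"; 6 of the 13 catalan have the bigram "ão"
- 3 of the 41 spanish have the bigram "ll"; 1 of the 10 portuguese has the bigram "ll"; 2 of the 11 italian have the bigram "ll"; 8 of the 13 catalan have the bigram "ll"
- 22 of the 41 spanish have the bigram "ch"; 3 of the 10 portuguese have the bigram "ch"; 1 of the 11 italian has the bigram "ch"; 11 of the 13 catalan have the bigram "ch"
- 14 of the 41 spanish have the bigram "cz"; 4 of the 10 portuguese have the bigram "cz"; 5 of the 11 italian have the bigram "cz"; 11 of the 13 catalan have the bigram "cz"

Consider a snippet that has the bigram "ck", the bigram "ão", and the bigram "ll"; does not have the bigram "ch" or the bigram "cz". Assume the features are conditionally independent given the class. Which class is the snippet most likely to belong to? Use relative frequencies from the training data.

italian

spanish: (41/75) × (6/41) × (33/41) × (3/41) × (19/41) × (27/41) ≈ 0.00143783
portuguese: (10/75) × (1/10) × (3/10) × (1/10) × (7/10) × (6/10) = 0.000168
italian: (11/75) × (7/11) × (3/11) × (2/11) × (10/11) × (6/11) ≈ 0.00229493
catalan: (13/75) × (6/13) × (6/13) × (8/13) × (2/13) × (2/13) ≈ 0.000537796
Highest score → italian.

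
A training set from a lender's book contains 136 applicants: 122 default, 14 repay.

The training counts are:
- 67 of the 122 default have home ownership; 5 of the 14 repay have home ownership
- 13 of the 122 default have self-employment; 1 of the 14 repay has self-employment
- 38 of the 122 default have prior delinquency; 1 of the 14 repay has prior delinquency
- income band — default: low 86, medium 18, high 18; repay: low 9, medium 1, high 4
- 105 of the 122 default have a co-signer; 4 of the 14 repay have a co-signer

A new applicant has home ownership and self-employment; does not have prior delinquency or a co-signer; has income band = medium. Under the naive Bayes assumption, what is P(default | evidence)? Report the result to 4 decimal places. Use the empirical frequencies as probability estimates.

0.8566

default: (122/136) × (67/122) × (13/122) × (84/122) × (18/122) × (17/122) ≈ 0.000743089
repay: (14/136) × (5/14) × (1/14) × (13/14) × (1/14) × (10/14) ≈ 0.000124412
P(default | x) = 0.000743089 / 0.000867501 ≈ 0.8566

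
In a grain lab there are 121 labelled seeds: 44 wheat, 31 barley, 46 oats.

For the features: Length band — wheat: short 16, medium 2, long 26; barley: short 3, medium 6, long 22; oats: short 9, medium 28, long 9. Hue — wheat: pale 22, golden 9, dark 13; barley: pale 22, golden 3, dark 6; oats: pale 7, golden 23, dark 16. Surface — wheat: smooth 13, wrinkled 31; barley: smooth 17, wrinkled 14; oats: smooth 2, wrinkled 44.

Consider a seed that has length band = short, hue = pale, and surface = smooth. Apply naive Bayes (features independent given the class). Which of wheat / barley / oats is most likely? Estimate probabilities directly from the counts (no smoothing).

wheat

wheat: (44/121) × (16/44) × (22/44) × (13/44) ≈ 0.0195342
barley: (31/121) × (3/31) × (22/31) × (17/31) ≈ 0.00964904
oats: (46/121) × (9/46) × (7/46) × (2/46) ≈ 0.000492118
Highest score → wheat.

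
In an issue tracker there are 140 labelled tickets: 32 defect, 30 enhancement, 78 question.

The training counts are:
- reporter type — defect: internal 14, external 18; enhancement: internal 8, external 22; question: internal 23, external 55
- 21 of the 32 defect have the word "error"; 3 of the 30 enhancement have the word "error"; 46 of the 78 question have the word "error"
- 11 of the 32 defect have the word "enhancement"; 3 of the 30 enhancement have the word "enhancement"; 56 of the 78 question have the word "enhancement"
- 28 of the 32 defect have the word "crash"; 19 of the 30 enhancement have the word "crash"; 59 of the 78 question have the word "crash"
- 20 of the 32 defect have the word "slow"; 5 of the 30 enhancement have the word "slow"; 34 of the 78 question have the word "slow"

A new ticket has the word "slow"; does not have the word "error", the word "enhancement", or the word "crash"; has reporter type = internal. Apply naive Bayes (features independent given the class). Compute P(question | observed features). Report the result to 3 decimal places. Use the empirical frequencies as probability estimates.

0.305

defect: (32/140) × (14/32) × (11/32) × (21/32) × (4/32) × (20/32) = 0.00176239013671875
enhancement: (30/140) × (8/30) × (27/30) × (27/30) × (11/30) × (5/30) ≈ 0.00282857
question: (78/140) × (23/78) × (32/78) × (22/78) × (19/78) × (34/78) ≈ 0.00201849
P(question | x) = 0.00201849 / 0.00660945013671875 ≈ 0.305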